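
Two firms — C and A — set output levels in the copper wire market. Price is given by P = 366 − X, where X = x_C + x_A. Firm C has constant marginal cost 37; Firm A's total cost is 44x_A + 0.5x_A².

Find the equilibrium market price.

170

Firm C's profit: π = x_C(366 − (x_C + x_A)) − 37x_C.
∂π/∂x_C = 329 − 2x_C − x_A = 0, so x_C = 164.5 − 0.5x_A.
For A: ∂π/∂x_A = 322 − 3x_A − x_C = 0 ⇒ x_A = 322/3 − (1/3)x_C.
Plugging x_A into C's best response: x_C = 164.5 − 0.5(322/3 − (1/3)x_C) ⇒ (5/6)x_C = 665/6, so x_C = 133.
Then x_A = 322/3 − (1/3)·133 = 63.
Equilibrium price: P = 366 − 196 = 170.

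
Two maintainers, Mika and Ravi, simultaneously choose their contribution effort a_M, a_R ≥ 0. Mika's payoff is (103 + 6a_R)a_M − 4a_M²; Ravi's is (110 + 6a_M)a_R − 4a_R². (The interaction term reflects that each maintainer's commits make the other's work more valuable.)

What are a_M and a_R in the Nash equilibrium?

Expanding Mika's payoff: 103a_M + 6a_Ra_M − 4a_M².
∂π/∂a_M = 103 + 6a_R − 8a_M = 0, so a_M = 12.875 + 0.75a_R.
Likewise for Ravi: a_R = 13.75 + 0.75a_M.
Substituting the second reaction function into the first: a_M = 12.875 + 0.75(13.75 + 0.75a_M), which gives 0.4375a_M = 23.1875 ⇒ a_M = 53.
Then a_R = 13.75 + 0.75·53 = 53.5.

53, 53.5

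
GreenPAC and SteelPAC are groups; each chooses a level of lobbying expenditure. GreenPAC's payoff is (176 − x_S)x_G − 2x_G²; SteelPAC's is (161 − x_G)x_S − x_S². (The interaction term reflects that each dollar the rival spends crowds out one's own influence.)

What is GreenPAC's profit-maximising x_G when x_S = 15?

40.25

Expanding GreenPAC's payoff: 176x_G − x_Sx_G − 2x_G².
∂π/∂x_G = 176 − x_S − 4x_G = 0, so x_G = 44 − 0.25x_S.
At x_S = 15: x_G = 44 − 0.25·15 = 40.25.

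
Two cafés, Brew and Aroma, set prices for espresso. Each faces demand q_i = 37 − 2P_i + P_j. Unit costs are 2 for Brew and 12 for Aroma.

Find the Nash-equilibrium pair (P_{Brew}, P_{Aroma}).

Brew's profit: π = (P_{Brew} − 2)(37 − 2P_{Brew} + P_{Aroma}).
∂π/∂P_{Brew} = 41 − 4P_{Brew} + P_{Aroma} = 0 ⇒ P_{Brew} = 10.25 + 0.25P_{Aroma}.
Similarly P_{Aroma} = 15.25 + 0.25P_{Brew}.
Plugging P_{Aroma} into Brew's best response: P_{Brew} = 10.25 + 0.25(15.25 + 0.25P_{Brew}) ⇒ 0.9375P_{Brew} = 14.0625, so P_{Brew} = 15.
Then P_{Aroma} = 15.25 + 0.25·15 = 19.

15, 19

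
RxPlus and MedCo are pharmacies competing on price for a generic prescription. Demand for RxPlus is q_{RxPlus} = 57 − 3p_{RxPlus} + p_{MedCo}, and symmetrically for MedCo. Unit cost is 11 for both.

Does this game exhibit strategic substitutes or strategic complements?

strategic complements

RxPlus's profit: π = (p_{RxPlus} − 11)(57 − 3p_{RxPlus} + p_{MedCo}).
∂π/∂p_{RxPlus} = 90 − 6p_{RxPlus} + p_{MedCo} = 0 ⇒ p_{RxPlus} = 15 + (1/6)p_{MedCo}.
The best-response slope dp_{RxPlus}/dp_{MedCo} = 1/6 > 0: the reaction function is upward-sloping, so the choices are strategic complements.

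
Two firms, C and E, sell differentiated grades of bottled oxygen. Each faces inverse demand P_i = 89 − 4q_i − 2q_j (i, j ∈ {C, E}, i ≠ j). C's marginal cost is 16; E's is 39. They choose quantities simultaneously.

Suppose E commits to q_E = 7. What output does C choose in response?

7.375

Firm C's profit: π = q_C(89 − 4q_C − 2q_E) − 16q_C.
∂π/∂q_C = 73 − 8q_C − 2q_E = 0 ⇒ q_C = 9.125 − 0.25q_E.
At q_E = 7: q_C = 9.125 − 0.25·7 = 7.375.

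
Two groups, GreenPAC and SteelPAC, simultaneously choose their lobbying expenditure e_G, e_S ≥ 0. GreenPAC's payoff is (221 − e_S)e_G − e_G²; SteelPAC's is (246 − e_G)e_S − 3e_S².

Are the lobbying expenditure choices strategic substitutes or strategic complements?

Expanding GreenPAC's payoff: 221e_G − e_Se_G − e_G².
∂π/∂e_G = 221 − e_S − 2e_G = 0, so e_G = 110.5 − 0.5e_S.
The best-response slope de_G/de_S = −0.5 < 0: the reaction function is downward-sloping, so the choices are strategic substitutes.

strategic substitutes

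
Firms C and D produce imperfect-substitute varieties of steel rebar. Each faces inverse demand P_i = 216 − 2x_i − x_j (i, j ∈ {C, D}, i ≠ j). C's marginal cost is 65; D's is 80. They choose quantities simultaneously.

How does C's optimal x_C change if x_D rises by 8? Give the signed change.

-2

Firm C's profit: π = x_C(216 − 2x_C − x_D) − 65x_C.
∂π/∂x_C = 151 − 4x_C − x_D = 0 ⇒ x_C = 37.75 − 0.25x_D.
The reaction-function slope is −0.25, so an 8-unit rise in x_D moves x_C by −0.25 × 8 = −2. C's best response falls — the actions are strategic substitutes.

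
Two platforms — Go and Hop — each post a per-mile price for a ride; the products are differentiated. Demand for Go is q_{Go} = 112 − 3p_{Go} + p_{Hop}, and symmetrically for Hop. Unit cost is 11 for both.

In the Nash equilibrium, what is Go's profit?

Go's profit: π = (p_{Go} − 11)(112 − 3p_{Go} + p_{Hop}).
∂π/∂p_{Go} = 145 − 6p_{Go} + p_{Hop} = 0 ⇒ p_{Go} = 145/6 + (1/6)p_{Hop}.
By symmetry p_{Hop} = p_{Go}; substituting into the reaction function, (5/6)p_{Go} = 145/6 and p_{Go} = 29.
q_{Go} = 112 − 3·29 + 29 = 54.
Profit = (29 − 11)·54 = 972.

972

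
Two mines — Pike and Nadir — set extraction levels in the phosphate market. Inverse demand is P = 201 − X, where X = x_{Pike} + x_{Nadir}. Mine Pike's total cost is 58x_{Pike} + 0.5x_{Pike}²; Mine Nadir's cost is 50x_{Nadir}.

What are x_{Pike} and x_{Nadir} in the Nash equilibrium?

Mine Pike's profit: π = x_{Pike}(201 − (x_{Pike} + x_{Nadir})) − 58x_{Pike} − 0.5x_{Pike}².
∂π/∂x_{Pike} = 143 − 3x_{Pike} − x_{Nadir} = 0, so x_{Pike} = 143/3 − (1/3)x_{Nadir}.
For Nadir: ∂π/∂x_{Nadir} = 151 − 2x_{Nadir} − x_{Pike} = 0 ⇒ x_{Nadir} = 75.5 − 0.5x_{Pike}.
Solving the two reaction functions simultaneously: (1 − (−1/3)(−0.5))x_{Pike} = 143/3 − (1/3)·75.5, so (5/6)x_{Pike} = 22.5 and x_{Pike} = 27.
Then x_{Nadir} = 75.5 − 0.5·27 = 62.

27, 62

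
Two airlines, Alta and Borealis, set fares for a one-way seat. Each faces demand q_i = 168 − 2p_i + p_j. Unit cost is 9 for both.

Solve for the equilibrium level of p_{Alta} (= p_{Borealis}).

62

Alta's profit: π = (p_{Alta} − 9)(168 − 2p_{Alta} + p_{Borealis}).
∂π/∂p_{Alta} = 186 − 4p_{Alta} + p_{Borealis} = 0 ⇒ p_{Alta} = 46.5 + 0.25p_{Borealis}.
Setting p_{Alta} = p_{Borealis} in the reaction function: p_{Alta} = 46.5 + 0.25p_{Alta}, so p_{Alta} = 46.5 / 0.75 = 62.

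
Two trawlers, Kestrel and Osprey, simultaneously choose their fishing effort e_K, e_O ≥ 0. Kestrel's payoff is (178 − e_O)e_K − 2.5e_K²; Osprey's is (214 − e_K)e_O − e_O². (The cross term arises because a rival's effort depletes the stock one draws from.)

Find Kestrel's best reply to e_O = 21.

31.4

Expanding Kestrel's payoff: 178e_K − e_Oe_K − 2.5e_K².
∂π/∂e_K = 178 − e_O − 5e_K = 0, so e_K = 35.6 − 0.2e_O.
At e_O = 21: e_K = 35.6 − 0.2·21 = 31.4.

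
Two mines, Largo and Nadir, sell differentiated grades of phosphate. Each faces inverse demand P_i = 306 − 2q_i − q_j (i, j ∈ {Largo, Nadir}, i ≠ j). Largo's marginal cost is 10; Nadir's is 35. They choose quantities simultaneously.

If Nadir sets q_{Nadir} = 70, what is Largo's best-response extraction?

56.5

Mine Largo's profit: π = q_{Largo}(306 − 2q_{Largo} − q_{Nadir}) − 10q_{Largo}.
∂π/∂q_{Largo} = 296 − 4q_{Largo} − q_{Nadir} = 0 ⇒ q_{Largo} = 74 − 0.25q_{Nadir}.
At q_{Nadir} = 70: q_{Largo} = 74 − 0.25·70 = 56.5.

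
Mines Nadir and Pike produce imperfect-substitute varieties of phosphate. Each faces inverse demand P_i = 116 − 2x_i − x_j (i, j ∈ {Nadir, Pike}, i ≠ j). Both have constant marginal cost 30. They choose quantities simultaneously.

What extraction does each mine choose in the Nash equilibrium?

17.2

Mine Nadir's profit: π = x_{Nadir}(116 − 2x_{Nadir} − x_{Pike}) − 30x_{Nadir}.
∂π/∂x_{Nadir} = 86 − 4x_{Nadir} − x_{Pike} = 0 ⇒ x_{Nadir} = 21.5 − 0.25x_{Pike}.
By symmetry x_{Pike} = x_{Nadir}; substituting into the reaction function, 1.25x_{Nadir} = 21.5 and x_{Nadir} = 17.2.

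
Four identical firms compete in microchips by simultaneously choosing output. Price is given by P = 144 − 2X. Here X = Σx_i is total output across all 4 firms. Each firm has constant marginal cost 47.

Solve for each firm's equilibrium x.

9.7

A representative firm's profit is π_i = x_i(144 − 2X) − 47x_i, with X = x_i + Σ_{j≠i} x_j.
First-order condition: 97 − 4x_i − 2Σ_{j≠i} x_j = 0.
With identical firms, set every x_j = x: then 97 − 4x − 6x = 0, i.e. x = 97/10 = 9.7.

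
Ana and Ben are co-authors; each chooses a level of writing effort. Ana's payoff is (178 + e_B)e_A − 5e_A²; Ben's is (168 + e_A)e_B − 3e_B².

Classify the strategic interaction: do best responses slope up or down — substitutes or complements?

Expanding Ana's payoff: 178e_A + e_Be_A − 5e_A².
∂π/∂e_A = 178 + e_B − 10e_A = 0, so e_A = 17.8 + 0.1e_B.
The best-response slope de_A/de_B = 0.1 > 0: the reaction function is upward-sloping, so the choices are strategic complements.

strategic complements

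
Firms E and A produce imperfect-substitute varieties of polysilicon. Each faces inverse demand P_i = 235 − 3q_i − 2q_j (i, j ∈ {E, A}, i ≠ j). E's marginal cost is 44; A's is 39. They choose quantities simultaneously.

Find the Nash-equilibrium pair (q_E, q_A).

23.5625, 24.8125

Firm E's profit: π = q_E(235 − 3q_E − 2q_A) − 44q_E.
∂π/∂q_E = 191 − 6q_E − 2q_A = 0 ⇒ q_E = 191/6 − (1/3)q_A.
Similarly q_A = 98/3 − (1/3)q_E.
Solving the two reaction functions simultaneously: (1 − (−1/3)(−1/3))q_E = 191/6 − (1/3)·(98/3), so (8/9)q_E = 377/18 and q_E = 23.5625.
Then q_A = 98/3 − (1/3)·23.5625 = 24.8125.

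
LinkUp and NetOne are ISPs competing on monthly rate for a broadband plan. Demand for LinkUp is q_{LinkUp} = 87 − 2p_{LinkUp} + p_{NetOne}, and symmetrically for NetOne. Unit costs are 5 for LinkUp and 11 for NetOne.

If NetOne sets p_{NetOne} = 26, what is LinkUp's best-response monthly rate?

30.75

LinkUp's profit: π = (p_{LinkUp} − 5)(87 − 2p_{LinkUp} + p_{NetOne}).
∂π/∂p_{LinkUp} = 97 − 4p_{LinkUp} + p_{NetOne} = 0 ⇒ p_{LinkUp} = 24.25 + 0.25p_{NetOne}.
At p_{NetOne} = 26: p_{LinkUp} = 24.25 + 0.25·26 = 30.75.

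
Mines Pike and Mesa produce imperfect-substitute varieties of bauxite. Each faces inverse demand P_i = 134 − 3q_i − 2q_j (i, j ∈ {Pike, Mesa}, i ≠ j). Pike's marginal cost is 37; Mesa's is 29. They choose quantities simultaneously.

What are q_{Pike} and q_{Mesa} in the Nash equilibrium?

11.625, 13.625

Mine Pike's profit: π = q_{Pike}(134 − 3q_{Pike} − 2q_{Mesa}) − 37q_{Pike}.
∂π/∂q_{Pike} = 97 − 6q_{Pike} − 2q_{Mesa} = 0 ⇒ q_{Pike} = 97/6 − (1/3)q_{Mesa}.
Similarly q_{Mesa} = 17.5 − (1/3)q_{Pike}.
Plugging q_{Mesa} into Pike's best response: q_{Pike} = 97/6 − (1/3)(17.5 − (1/3)q_{Pike}) ⇒ (8/9)q_{Pike} = 31/3, so q_{Pike} = 11.625.
Then q_{Mesa} = 17.5 − (1/3)·11.625 = 13.625.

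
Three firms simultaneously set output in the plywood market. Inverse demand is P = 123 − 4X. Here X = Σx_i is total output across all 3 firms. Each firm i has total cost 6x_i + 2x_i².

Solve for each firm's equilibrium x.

5.85

A representative firm's profit is π_i = x_i(123 − 4X) − 6x_i − 2x_i², with X = x_i + Σ_{j≠i} x_j.
First-order condition: 117 − 12x_i − 4Σ_{j≠i} x_j = 0.
Imposing symmetry (x_j = x for all j) turns Σ_{j≠i} x_j into 2x, so 117 = 20x and x = 5.85.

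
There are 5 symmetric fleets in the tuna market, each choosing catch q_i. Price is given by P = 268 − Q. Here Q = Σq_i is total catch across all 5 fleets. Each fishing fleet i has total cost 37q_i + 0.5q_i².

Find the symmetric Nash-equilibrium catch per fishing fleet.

33

A representative fishing fleet's profit is π_i = q_i(268 − Q) − 37q_i − 0.5q_i², with Q = q_i + Σ_{j≠i} q_j.
First-order condition: 231 − 3q_i − Σ_{j≠i} q_j = 0.
With identical fishing fleets, set every q_j = q: then 231 − 3q − 4q = 0, i.e. q = 231/7 = 33.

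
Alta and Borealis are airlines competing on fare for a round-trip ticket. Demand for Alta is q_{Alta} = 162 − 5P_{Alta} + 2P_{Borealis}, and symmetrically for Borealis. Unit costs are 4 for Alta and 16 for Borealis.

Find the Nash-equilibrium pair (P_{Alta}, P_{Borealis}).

Alta's profit: π = (P_{Alta} − 4)(162 − 5P_{Alta} + 2P_{Borealis}).
∂π/∂P_{Alta} = 182 − 10P_{Alta} + 2P_{Borealis} = 0 ⇒ P_{Alta} = 18.2 + 0.2P_{Borealis}.
Similarly P_{Borealis} = 24.2 + 0.2P_{Alta}.
Substituting the second reaction function into the first: P_{Alta} = 18.2 + 0.2(24.2 + 0.2P_{Alta}), which gives 0.96P_{Alta} = 23.04 ⇒ P_{Alta} = 24.
Then P_{Borealis} = 24.2 + 0.2·24 = 29.

24, 29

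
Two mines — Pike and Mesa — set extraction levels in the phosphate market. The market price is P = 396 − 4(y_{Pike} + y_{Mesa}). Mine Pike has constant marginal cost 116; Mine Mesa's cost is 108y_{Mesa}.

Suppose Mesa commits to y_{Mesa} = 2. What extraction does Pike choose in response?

Mine Pike's profit: π = y_{Pike}(396 − 4(y_{Pike} + y_{Mesa})) − 116y_{Pike}.
∂π/∂y_{Pike} = 280 − 8y_{Pike} − 4y_{Mesa} = 0, so y_{Pike} = 35 − 0.5y_{Mesa}.
At y_{Mesa} = 2: y_{Pike} = 35 − 0.5·2 = 34.

34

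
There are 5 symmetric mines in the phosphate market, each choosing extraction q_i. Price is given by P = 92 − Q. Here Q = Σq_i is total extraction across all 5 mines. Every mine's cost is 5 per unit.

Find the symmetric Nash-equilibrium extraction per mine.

A representative mine's profit is π_i = q_i(92 − Q) − 5q_i, with Q = q_i + Σ_{j≠i} q_j.
First-order condition: 87 − 2q_i − Σ_{j≠i} q_j = 0.
In a symmetric equilibrium every mine chooses the same q, so Σ_{j≠i} q_j = 4q. The condition becomes 87 − 6q = 0, giving q = 87/6 = 14.5.

14.5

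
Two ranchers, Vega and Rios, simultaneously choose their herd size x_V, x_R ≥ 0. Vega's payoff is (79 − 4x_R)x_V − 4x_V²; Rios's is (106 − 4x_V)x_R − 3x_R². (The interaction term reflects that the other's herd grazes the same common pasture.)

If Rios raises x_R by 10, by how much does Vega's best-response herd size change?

Expanding Vega's payoff: 79x_V − 4x_Rx_V − 4x_V².
∂π/∂x_V = 79 − 4x_R − 8x_V = 0, so x_V = 9.875 − 0.5x_R.
The reaction-function slope is −0.5, so a 10-unit rise in x_R moves x_V by −0.5 × 10 = −5. Vega's best response falls — the actions are strategic substitutes.

-5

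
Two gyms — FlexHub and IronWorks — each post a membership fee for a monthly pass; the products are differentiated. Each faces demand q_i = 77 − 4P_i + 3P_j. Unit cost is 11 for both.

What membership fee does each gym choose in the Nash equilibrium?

FlexHub's profit: π = (P_{FlexHub} − 11)(77 − 4P_{FlexHub} + 3P_{IronWorks}).
∂π/∂P_{FlexHub} = 121 − 8P_{FlexHub} + 3P_{IronWorks} = 0 ⇒ P_{FlexHub} = 15.125 + 0.375P_{IronWorks}.
By symmetry P_{IronWorks} = P_{FlexHub}; substituting into the reaction function, 0.625P_{FlexHub} = 15.125 and P_{FlexHub} = 24.2.

24.2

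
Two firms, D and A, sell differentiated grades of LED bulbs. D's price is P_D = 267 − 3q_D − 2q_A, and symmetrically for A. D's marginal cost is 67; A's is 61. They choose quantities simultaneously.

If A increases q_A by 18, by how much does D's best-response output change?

-6

Firm D's profit: π = q_D(267 − 3q_D − 2q_A) − 67q_D.
∂π/∂q_D = 200 − 6q_D − 2q_A = 0 ⇒ q_D = 100/3 − (1/3)q_A.
The reaction-function slope is −1/3, so an 18-unit rise in q_A moves q_D by −1/3 × 18 = −6. D's best response falls — the actions are strategic substitutes.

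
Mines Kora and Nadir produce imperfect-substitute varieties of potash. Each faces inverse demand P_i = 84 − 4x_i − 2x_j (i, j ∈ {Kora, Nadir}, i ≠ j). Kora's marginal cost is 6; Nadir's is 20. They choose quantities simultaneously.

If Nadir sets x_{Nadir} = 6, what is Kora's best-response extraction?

8.25

Mine Kora's profit: π = x_{Kora}(84 − 4x_{Kora} − 2x_{Nadir}) − 6x_{Kora}.
∂π/∂x_{Kora} = 78 − 8x_{Kora} − 2x_{Nadir} = 0 ⇒ x_{Kora} = 9.75 − 0.25x_{Nadir}.
At x_{Nadir} = 6: x_{Kora} = 9.75 − 0.25·6 = 8.25.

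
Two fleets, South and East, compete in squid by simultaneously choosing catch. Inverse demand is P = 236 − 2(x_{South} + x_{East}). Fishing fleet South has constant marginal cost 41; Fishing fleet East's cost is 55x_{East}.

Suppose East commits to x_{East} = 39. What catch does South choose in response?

Fishing fleet South's profit: π = x_{South}(236 − 2(x_{South} + x_{East})) − 41x_{South}.
∂π/∂x_{South} = 195 − 4x_{South} − 2x_{East} = 0, so x_{South} = 48.75 − 0.5x_{East}.
At x_{East} = 39: x_{South} = 48.75 − 0.5·39 = 29.25.

29.25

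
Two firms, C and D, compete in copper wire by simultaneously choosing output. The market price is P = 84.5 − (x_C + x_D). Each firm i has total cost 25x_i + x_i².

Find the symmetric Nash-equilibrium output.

11.9

Firm C's profit: π = x_C(84.5 − (x_C + x_D)) − 25x_C − x_C².
∂π/∂x_C = 59.5 − 4x_C − x_D = 0, so x_C = 14.875 − 0.25x_D.
Setting x_C = x_D in the reaction function: x_C = 14.875 − 0.25x_C, so x_C = 14.875 / 1.25 = 11.9.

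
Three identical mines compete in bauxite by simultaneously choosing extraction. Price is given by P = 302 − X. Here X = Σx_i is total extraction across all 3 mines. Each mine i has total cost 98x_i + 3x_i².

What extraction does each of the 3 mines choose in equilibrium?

20.4

A representative mine's profit is π_i = x_i(302 − X) − 98x_i − 3x_i², with X = x_i + Σ_{j≠i} x_j.
First-order condition: 204 − 8x_i − Σ_{j≠i} x_j = 0.
In a symmetric equilibrium every mine chooses the same x, so Σ_{j≠i} x_j = 2x. The condition becomes 204 − 10x = 0, giving x = 204/10 = 20.4.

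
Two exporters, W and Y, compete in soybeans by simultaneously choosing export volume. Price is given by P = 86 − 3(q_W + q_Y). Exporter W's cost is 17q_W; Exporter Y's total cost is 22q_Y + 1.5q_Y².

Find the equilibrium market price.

Exporter W's profit: π = q_W(86 − 3(q_W + q_Y)) − 17q_W.
∂π/∂q_W = 69 − 6q_W − 3q_Y = 0, so q_W = 11.5 − 0.5q_Y.
For Y: ∂π/∂q_Y = 64 − 9q_Y − 3q_W = 0 ⇒ q_Y = 64/9 − (1/3)q_W.
Plugging q_Y into W's best response: q_W = 11.5 − 0.5(64/9 − (1/3)q_W) ⇒ (5/6)q_W = 143/18, so q_W = 143/15.
Then q_Y = 64/9 − (1/3)·(143/15) = 59/15.
Equilibrium price: P = 86 − 3·(202/15) = 45.6.

45.6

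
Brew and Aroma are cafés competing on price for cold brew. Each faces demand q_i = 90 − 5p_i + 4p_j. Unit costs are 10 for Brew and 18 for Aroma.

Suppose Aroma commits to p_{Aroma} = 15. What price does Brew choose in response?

20

Brew's profit: π = (p_{Brew} − 10)(90 − 5p_{Brew} + 4p_{Aroma}).
∂π/∂p_{Brew} = 140 − 10p_{Brew} + 4p_{Aroma} = 0 ⇒ p_{Brew} = 14 + 0.4p_{Aroma}.
At p_{Aroma} = 15: p_{Brew} = 14 + 0.4·15 = 20.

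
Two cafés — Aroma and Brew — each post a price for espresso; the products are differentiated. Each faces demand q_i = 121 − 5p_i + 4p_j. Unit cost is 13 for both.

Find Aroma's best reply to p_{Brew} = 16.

25

Aroma's profit: π = (p_{Aroma} − 13)(121 − 5p_{Aroma} + 4p_{Brew}).
∂π/∂p_{Aroma} = 186 − 10p_{Aroma} + 4p_{Brew} = 0 ⇒ p_{Aroma} = 18.6 + 0.4p_{Brew}.
At p_{Brew} = 16: p_{Aroma} = 18.6 + 0.4·16 = 25.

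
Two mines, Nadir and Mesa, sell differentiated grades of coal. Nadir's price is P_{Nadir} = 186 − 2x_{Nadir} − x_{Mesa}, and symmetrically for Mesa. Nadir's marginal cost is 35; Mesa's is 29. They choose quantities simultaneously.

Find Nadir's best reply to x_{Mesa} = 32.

Mine Nadir's profit: π = x_{Nadir}(186 − 2x_{Nadir} − x_{Mesa}) − 35x_{Nadir}.
∂π/∂x_{Nadir} = 151 − 4x_{Nadir} − x_{Mesa} = 0 ⇒ x_{Nadir} = 37.75 − 0.25x_{Mesa}.
At x_{Mesa} = 32: x_{Nadir} = 37.75 − 0.25·32 = 29.75.

29.75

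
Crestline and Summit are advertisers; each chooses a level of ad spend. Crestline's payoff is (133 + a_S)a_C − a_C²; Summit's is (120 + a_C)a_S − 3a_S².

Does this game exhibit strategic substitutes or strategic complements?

strategic complements

Expanding Crestline's payoff: 133a_C + a_Sa_C − a_C².
∂π/∂a_C = 133 + a_S − 2a_C = 0, so a_C = 66.5 + 0.5a_S.
The best-response slope da_C/da_S = 0.5 > 0: the reaction function is upward-sloping, so the choices are strategic complements.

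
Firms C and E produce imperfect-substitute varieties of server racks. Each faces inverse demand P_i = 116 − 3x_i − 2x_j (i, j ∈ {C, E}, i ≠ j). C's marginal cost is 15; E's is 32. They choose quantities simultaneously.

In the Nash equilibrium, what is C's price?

56.0625

Firm C's profit: π = x_C(116 − 3x_C − 2x_E) − 15x_C.
∂π/∂x_C = 101 − 6x_C − 2x_E = 0 ⇒ x_C = 101/6 − (1/3)x_E.
Similarly x_E = 14 − (1/3)x_C.
Substituting the second reaction function into the first: x_C = 101/6 − (1/3)(14 − (1/3)x_C), which gives (8/9)x_C = 73/6 ⇒ x_C = 13.6875.
Then x_E = 14 − (1/3)·13.6875 = 9.4375.
P_C = 116 − 3·13.6875 − 2·9.4375 = 56.0625.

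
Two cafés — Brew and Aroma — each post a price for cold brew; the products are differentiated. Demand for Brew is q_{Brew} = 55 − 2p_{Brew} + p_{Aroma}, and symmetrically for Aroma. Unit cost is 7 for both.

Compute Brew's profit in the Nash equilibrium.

Brew's profit: π = (p_{Brew} − 7)(55 − 2p_{Brew} + p_{Aroma}).
∂π/∂p_{Brew} = 69 − 4p_{Brew} + p_{Aroma} = 0 ⇒ p_{Brew} = 17.25 + 0.25p_{Aroma}.
By symmetry p_{Aroma} = p_{Brew}; substituting into the reaction function, 0.75p_{Brew} = 17.25 and p_{Brew} = 23.
q_{Brew} = 55 − 2·23 + 23 = 32.
Profit = (23 − 7)·32 = 512.

512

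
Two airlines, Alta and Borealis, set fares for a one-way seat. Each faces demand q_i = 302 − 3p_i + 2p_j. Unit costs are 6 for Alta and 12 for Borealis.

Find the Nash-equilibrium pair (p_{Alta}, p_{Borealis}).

81.125, 83.375

Alta's profit: π = (p_{Alta} − 6)(302 − 3p_{Alta} + 2p_{Borealis}).
∂π/∂p_{Alta} = 320 − 6p_{Alta} + 2p_{Borealis} = 0 ⇒ p_{Alta} = 160/3 + (1/3)p_{Borealis}.
Similarly p_{Borealis} = 169/3 + (1/3)p_{Alta}.
Solving the two reaction functions simultaneously: (1 − (1/3)(1/3))p_{Alta} = 160/3 + (1/3)·(169/3), so (8/9)p_{Alta} = 649/9 and p_{Alta} = 81.125.
Then p_{Borealis} = 169/3 + (1/3)·81.125 = 83.375.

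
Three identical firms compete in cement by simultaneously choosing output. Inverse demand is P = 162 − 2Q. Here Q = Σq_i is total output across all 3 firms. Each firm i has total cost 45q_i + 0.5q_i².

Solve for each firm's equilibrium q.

A representative firm's profit is π_i = q_i(162 − 2Q) − 45q_i − 0.5q_i², with Q = q_i + Σ_{j≠i} q_j.
First-order condition: 117 − 5q_i − 2Σ_{j≠i} q_j = 0.
In a symmetric equilibrium every firm chooses the same q, so Σ_{j≠i} q_j = 2q. The condition becomes 117 − 9q = 0, giving q = 117/9 = 13.

13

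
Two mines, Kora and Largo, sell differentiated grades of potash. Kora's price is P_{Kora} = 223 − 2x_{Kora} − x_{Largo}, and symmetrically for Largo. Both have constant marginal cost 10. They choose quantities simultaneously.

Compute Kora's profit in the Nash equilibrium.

Mine Kora's profit: π = x_{Kora}(223 − 2x_{Kora} − x_{Largo}) − 10x_{Kora}.
∂π/∂x_{Kora} = 213 − 4x_{Kora} − x_{Largo} = 0 ⇒ x_{Kora} = 53.25 − 0.25x_{Largo}.
The game is symmetric, so in equilibrium x_{Largo} = x_{Kora}: the reaction function gives 1.25x_{Kora} = 53.25, hence x_{Kora} = 42.6.
P_{Kora} = 223 − 2·42.6 − 42.6 = 95.2.
Profit = (95.2 − 10)·42.6 = 3629.52.

3629.52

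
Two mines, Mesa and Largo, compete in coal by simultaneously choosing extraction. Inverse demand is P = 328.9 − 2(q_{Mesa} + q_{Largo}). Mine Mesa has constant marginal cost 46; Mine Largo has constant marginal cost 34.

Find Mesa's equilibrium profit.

4077.045

Mine Mesa's profit: π = q_{Mesa}(328.9 − 2(q_{Mesa} + q_{Largo})) − 46q_{Mesa}.
∂π/∂q_{Mesa} = 282.9 − 4q_{Mesa} − 2q_{Largo} = 0, so q_{Mesa} = 70.725 − 0.5q_{Largo}.
By the same steps for Largo: q_{Largo} = 73.725 − 0.5q_{Mesa}.
Substituting the second reaction function into the first: q_{Mesa} = 70.725 − 0.5(73.725 − 0.5q_{Mesa}), which gives 0.75q_{Mesa} = 33.8625 ⇒ q_{Mesa} = 45.15.
Then q_{Largo} = 73.725 − 0.5·45.15 = 51.15.
Price P = 328.9 − 2·96.3 = 136.3.
Mesa's profit: (136.3 − 46)·45.15 = 4077.045.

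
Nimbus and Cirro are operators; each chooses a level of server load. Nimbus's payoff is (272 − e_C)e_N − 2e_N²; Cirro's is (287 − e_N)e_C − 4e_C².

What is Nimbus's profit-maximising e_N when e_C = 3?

67.25

Expanding Nimbus's payoff: 272e_N − e_Ce_N − 2e_N².
∂π/∂e_N = 272 − e_C − 4e_N = 0, so e_N = 68 − 0.25e_C.
At e_C = 3: e_N = 68 − 0.25·3 = 67.25.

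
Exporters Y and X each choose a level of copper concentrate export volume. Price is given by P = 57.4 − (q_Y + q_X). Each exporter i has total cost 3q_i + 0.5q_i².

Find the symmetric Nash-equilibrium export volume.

Exporter Y's profit: π = q_Y(57.4 − (q_Y + q_X)) − 3q_Y − 0.5q_Y².
∂π/∂q_Y = 54.4 − 3q_Y − q_X = 0, so q_Y = 272/15 − (1/3)q_X.
Setting q_Y = q_X in the reaction function: q_Y = 272/15 − (1/3)q_Y, so q_Y = (272/15) / (4/3) = 13.6.

13.6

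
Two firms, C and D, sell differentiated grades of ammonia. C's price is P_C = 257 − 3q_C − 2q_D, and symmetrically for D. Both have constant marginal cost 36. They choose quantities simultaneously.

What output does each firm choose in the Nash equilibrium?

Firm C's profit: π = q_C(257 − 3q_C − 2q_D) − 36q_C.
∂π/∂q_C = 221 − 6q_C − 2q_D = 0 ⇒ q_C = 221/6 − (1/3)q_D.
By symmetry q_D = q_C; substituting into the reaction function, (4/3)q_C = 221/6 and q_C = 27.625.

27.625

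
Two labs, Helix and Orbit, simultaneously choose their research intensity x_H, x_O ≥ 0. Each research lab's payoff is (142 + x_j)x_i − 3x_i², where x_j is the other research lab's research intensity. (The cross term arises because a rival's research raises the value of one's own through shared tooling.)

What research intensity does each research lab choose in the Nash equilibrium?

Helix's payoff is (142 + x_O)x_H − 3x_H².
∂π/∂x_H = 142 + x_O − 6x_H = 0, so x_H = 71/3 + (1/6)x_O.
By symmetry x_O = x_H; substituting into the reaction function, (5/6)x_H = 71/3 and x_H = 28.4.

28.4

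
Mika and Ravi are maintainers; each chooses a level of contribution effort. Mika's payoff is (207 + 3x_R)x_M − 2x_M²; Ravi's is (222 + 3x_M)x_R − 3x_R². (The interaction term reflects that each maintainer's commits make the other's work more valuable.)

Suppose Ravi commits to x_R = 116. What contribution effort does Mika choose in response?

138.75

Expanding Mika's payoff: 207x_M + 3x_Rx_M − 2x_M².
∂π/∂x_M = 207 + 3x_R − 4x_M = 0, so x_M = 51.75 + 0.75x_R.
At x_R = 116: x_M = 51.75 + 0.75·116 = 138.75.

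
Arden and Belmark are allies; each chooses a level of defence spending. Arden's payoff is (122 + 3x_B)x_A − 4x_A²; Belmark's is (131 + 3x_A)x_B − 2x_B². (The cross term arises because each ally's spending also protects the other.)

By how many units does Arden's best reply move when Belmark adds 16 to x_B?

Expanding Arden's payoff: 122x_A + 3x_Bx_A − 4x_A².
∂π/∂x_A = 122 + 3x_B − 8x_A = 0, so x_A = 15.25 + 0.375x_B.
The reaction-function slope is 0.375, so a 16-unit rise in x_B moves x_A by 0.375 × 16 = 6. Arden's best response rises — the actions are strategic complements.

6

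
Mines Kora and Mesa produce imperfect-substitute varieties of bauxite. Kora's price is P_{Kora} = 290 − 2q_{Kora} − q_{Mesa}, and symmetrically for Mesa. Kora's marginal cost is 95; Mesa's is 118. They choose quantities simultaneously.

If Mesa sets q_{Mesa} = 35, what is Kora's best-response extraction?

Mine Kora's profit: π = q_{Kora}(290 − 2q_{Kora} − q_{Mesa}) − 95q_{Kora}.
∂π/∂q_{Kora} = 195 − 4q_{Kora} − q_{Mesa} = 0 ⇒ q_{Kora} = 48.75 − 0.25q_{Mesa}.
At q_{Mesa} = 35: q_{Kora} = 48.75 − 0.25·35 = 40.

40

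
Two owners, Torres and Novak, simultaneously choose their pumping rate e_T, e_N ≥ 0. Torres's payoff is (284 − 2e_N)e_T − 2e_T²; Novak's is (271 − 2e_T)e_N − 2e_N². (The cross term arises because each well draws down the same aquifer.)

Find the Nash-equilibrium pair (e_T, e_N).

49.5, 43

Expanding Torres's payoff: 284e_T − 2e_Ne_T − 2e_T².
∂π/∂e_T = 284 − 2e_N − 4e_T = 0, so e_T = 71 − 0.5e_N.
Likewise for Novak: e_N = 67.75 − 0.5e_T.
Solving the two reaction functions simultaneously: (1 − (−0.5)(−0.5))e_T = 71 − 0.5·67.75, so 0.75e_T = 37.125 and e_T = 49.5.
Then e_N = 67.75 − 0.5·49.5 = 43.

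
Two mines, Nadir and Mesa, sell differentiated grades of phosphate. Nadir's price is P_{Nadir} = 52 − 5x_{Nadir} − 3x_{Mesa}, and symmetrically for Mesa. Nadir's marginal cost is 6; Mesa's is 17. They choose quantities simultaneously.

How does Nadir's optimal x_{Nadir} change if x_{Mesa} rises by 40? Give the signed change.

-12

Mine Nadir's profit: π = x_{Nadir}(52 − 5x_{Nadir} − 3x_{Mesa}) − 6x_{Nadir}.
∂π/∂x_{Nadir} = 46 − 10x_{Nadir} − 3x_{Mesa} = 0 ⇒ x_{Nadir} = 4.6 − 0.3x_{Mesa}.
The reaction-function slope is −0.3, so a 40-unit rise in x_{Mesa} moves x_{Nadir} by −0.3 × 40 = −12. Nadir's best response falls — the actions are strategic substitutes.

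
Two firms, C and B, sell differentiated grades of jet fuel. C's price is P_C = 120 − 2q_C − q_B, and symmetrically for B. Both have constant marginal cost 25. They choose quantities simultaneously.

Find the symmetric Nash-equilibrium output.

19

Firm C's profit: π = q_C(120 − 2q_C − q_B) − 25q_C.
∂π/∂q_C = 95 − 4q_C − q_B = 0 ⇒ q_C = 23.75 − 0.25q_B.
By symmetry q_B = q_C; substituting into the reaction function, 1.25q_C = 23.75 and q_C = 19.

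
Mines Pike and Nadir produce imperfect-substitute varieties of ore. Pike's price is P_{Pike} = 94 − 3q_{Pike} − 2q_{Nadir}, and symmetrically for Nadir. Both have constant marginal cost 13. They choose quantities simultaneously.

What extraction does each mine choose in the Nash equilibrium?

10.125

Mine Pike's profit: π = q_{Pike}(94 − 3q_{Pike} − 2q_{Nadir}) − 13q_{Pike}.
∂π/∂q_{Pike} = 81 − 6q_{Pike} − 2q_{Nadir} = 0 ⇒ q_{Pike} = 13.5 − (1/3)q_{Nadir}.
By symmetry q_{Nadir} = q_{Pike}; substituting into the reaction function, (4/3)q_{Pike} = 13.5 and q_{Pike} = 10.125.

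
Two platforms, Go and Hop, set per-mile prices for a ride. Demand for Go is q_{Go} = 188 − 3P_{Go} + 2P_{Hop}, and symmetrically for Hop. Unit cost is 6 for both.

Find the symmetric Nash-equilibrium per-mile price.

51.5

Go's profit: π = (P_{Go} − 6)(188 − 3P_{Go} + 2P_{Hop}).
∂π/∂P_{Go} = 206 − 6P_{Go} + 2P_{Hop} = 0 ⇒ P_{Go} = 103/3 + (1/3)P_{Hop}.
The game is symmetric, so in equilibrium P_{Hop} = P_{Go}: the reaction function gives (2/3)P_{Go} = 103/3, hence P_{Go} = 51.5.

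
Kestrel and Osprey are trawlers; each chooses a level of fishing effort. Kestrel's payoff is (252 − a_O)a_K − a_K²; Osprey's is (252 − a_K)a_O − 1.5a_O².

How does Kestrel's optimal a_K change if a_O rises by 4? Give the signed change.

-2

Expanding Kestrel's payoff: 252a_K − a_Oa_K − a_K².
∂π/∂a_K = 252 − a_O − 2a_K = 0, so a_K = 126 − 0.5a_O.
The reaction-function slope is −0.5, so a 4-unit rise in a_O moves a_K by −0.5 × 4 = −2. Kestrel's best response falls — the actions are strategic substitutes.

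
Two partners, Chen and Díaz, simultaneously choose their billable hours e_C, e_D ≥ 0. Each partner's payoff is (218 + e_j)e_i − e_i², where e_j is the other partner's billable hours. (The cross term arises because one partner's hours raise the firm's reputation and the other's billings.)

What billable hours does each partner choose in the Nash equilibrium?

Chen's payoff is (218 + e_D)e_C − e_C².
∂π/∂e_C = 218 + e_D − 2e_C = 0, so e_C = 109 + 0.5e_D.
The game is symmetric, so in equilibrium e_D = e_C: the reaction function gives 0.5e_C = 109, hence e_C = 218.

218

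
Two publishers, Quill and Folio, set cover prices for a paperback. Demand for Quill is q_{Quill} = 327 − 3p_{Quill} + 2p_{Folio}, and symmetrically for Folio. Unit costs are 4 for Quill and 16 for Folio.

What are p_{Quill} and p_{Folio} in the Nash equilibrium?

Quill's profit: π = (p_{Quill} − 4)(327 − 3p_{Quill} + 2p_{Folio}).
∂π/∂p_{Quill} = 339 − 6p_{Quill} + 2p_{Folio} = 0 ⇒ p_{Quill} = 56.5 + (1/3)p_{Folio}.
Similarly p_{Folio} = 62.5 + (1/3)p_{Quill}.
Plugging p_{Folio} into Quill's best response: p_{Quill} = 56.5 + (1/3)(62.5 + (1/3)p_{Quill}) ⇒ (8/9)p_{Quill} = 232/3, so p_{Quill} = 87.
Then p_{Folio} = 62.5 + (1/3)·87 = 91.5.

87, 91.5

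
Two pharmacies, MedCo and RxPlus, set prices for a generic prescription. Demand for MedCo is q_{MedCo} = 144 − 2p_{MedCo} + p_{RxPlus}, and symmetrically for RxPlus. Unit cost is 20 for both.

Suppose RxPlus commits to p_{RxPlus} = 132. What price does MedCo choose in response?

79

MedCo's profit: π = (p_{MedCo} − 20)(144 − 2p_{MedCo} + p_{RxPlus}).
∂π/∂p_{MedCo} = 184 − 4p_{MedCo} + p_{RxPlus} = 0 ⇒ p_{MedCo} = 46 + 0.25p_{RxPlus}.
At p_{RxPlus} = 132: p_{MedCo} = 46 + 0.25·132 = 79.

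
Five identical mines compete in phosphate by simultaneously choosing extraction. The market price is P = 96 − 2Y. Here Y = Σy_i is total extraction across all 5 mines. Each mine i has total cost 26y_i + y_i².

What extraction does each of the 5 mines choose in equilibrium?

A representative mine's profit is π_i = y_i(96 − 2Y) − 26y_i − y_i², with Y = y_i + Σ_{j≠i} y_j.
First-order condition: 70 − 6y_i − 2Σ_{j≠i} y_j = 0.
With identical mines, set every y_j = y: then 70 − 6y − 8y = 0, i.e. y = 70/14 = 5.

5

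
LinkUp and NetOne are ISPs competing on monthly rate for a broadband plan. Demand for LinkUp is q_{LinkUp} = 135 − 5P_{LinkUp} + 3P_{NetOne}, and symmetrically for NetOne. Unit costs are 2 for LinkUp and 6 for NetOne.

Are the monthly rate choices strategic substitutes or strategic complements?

LinkUp's profit: π = (P_{LinkUp} − 2)(135 − 5P_{LinkUp} + 3P_{NetOne}).
∂π/∂P_{LinkUp} = 145 − 10P_{LinkUp} + 3P_{NetOne} = 0 ⇒ P_{LinkUp} = 14.5 + 0.3P_{NetOne}.
The best-response slope dP_{LinkUp}/dP_{NetOne} = 0.3 > 0: the reaction function is upward-sloping, so the choices are strategic complements.

strategic complements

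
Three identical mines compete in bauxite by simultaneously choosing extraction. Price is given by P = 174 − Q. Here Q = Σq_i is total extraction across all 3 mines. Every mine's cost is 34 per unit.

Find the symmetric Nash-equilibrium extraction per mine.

35

A representative mine's profit is π_i = q_i(174 − Q) − 34q_i, with Q = q_i + Σ_{j≠i} q_j.
First-order condition: 140 − 2q_i − Σ_{j≠i} q_j = 0.
In a symmetric equilibrium every mine chooses the same q, so Σ_{j≠i} q_j = 2q. The condition becomes 140 − 4q = 0, giving q = 140/4 = 35.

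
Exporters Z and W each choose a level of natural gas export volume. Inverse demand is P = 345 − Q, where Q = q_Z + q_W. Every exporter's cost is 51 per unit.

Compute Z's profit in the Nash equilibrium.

Exporter Z's profit: π = q_Z(345 − (q_Z + q_W)) − 51q_Z.
∂π/∂q_Z = 294 − 2q_Z − q_W = 0, so q_Z = 147 − 0.5q_W.
The game is symmetric, so in equilibrium q_W = q_Z: the reaction function gives 1.5q_Z = 147, hence q_Z = 98.
Price P = 345 − 196 = 149.
Z's profit: (149 − 51)·98 = 9604.

9604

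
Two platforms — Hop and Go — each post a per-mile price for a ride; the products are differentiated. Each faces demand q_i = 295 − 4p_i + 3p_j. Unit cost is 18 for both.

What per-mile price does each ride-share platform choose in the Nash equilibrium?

Hop's profit: π = (p_{Hop} − 18)(295 − 4p_{Hop} + 3p_{Go}).
∂π/∂p_{Hop} = 367 − 8p_{Hop} + 3p_{Go} = 0 ⇒ p_{Hop} = 45.875 + 0.375p_{Go}.
The game is symmetric, so in equilibrium p_{Go} = p_{Hop}: the reaction function gives 0.625p_{Hop} = 45.875, hence p_{Hop} = 73.4.

73.4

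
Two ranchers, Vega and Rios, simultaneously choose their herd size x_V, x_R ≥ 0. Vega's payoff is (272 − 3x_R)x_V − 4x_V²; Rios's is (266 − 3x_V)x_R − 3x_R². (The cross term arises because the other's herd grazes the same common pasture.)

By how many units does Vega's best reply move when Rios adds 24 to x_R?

-9

Expanding Vega's payoff: 272x_V − 3x_Rx_V − 4x_V².
∂π/∂x_V = 272 − 3x_R − 8x_V = 0, so x_V = 34 − 0.375x_R.
The reaction-function slope is −0.375, so a 24-unit rise in x_R moves x_V by −0.375 × 24 = −9. Vega's best response falls — the actions are strategic substitutes.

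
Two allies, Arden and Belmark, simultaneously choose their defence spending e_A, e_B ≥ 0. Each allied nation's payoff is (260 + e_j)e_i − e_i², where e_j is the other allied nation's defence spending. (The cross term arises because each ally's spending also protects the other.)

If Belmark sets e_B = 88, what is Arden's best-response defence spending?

174

Arden's payoff is (260 + e_B)e_A − e_A².
∂π/∂e_A = 260 + e_B − 2e_A = 0, so e_A = 130 + 0.5e_B.
At e_B = 88: e_A = 130 + 0.5·88 = 174.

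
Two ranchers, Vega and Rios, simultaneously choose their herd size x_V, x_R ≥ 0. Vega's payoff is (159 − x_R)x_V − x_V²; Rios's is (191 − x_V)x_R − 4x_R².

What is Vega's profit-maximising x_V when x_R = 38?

Expanding Vega's payoff: 159x_V − x_Rx_V − x_V².
∂π/∂x_V = 159 − x_R − 2x_V = 0, so x_V = 79.5 − 0.5x_R.
At x_R = 38: x_V = 79.5 − 0.5·38 = 60.5.

60.5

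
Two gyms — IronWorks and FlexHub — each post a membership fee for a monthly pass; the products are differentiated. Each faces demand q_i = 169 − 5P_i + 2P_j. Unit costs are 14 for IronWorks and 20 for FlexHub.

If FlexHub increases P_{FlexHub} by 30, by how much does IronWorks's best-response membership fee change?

IronWorks's profit: π = (P_{IronWorks} − 14)(169 − 5P_{IronWorks} + 2P_{FlexHub}).
∂π/∂P_{IronWorks} = 239 − 10P_{IronWorks} + 2P_{FlexHub} = 0 ⇒ P_{IronWorks} = 23.9 + 0.2P_{FlexHub}.
The reaction-function slope is 0.2, so a 30-unit rise in P_{FlexHub} moves P_{IronWorks} by 0.2 × 30 = 6. IronWorks's best response rises — the actions are strategic complements.

6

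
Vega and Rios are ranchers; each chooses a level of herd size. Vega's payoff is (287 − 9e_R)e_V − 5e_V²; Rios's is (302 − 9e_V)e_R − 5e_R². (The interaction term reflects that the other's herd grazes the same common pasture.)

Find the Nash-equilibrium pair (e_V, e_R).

8, 23

Expanding Vega's payoff: 287e_V − 9e_Re_V − 5e_V².
∂π/∂e_V = 287 − 9e_R − 10e_V = 0, so e_V = 28.7 − 0.9e_R.
Likewise for Rios: e_R = 30.2 − 0.9e_V.
Solving the two reaction functions simultaneously: (1 − (−0.9)(−0.9))e_V = 28.7 − 0.9·30.2, so 0.19e_V = 1.52 and e_V = 8.
Then e_R = 30.2 − 0.9·8 = 23.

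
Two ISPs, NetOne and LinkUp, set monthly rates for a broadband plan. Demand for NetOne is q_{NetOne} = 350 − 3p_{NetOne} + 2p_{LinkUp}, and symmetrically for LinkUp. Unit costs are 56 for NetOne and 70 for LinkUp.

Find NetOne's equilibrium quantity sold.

228.375

NetOne's profit: π = (p_{NetOne} − 56)(350 − 3p_{NetOne} + 2p_{LinkUp}).
∂π/∂p_{NetOne} = 518 − 6p_{NetOne} + 2p_{LinkUp} = 0 ⇒ p_{NetOne} = 259/3 + (1/3)p_{LinkUp}.
Similarly p_{LinkUp} = 280/3 + (1/3)p_{NetOne}.
Solving the two reaction functions simultaneously: (1 − (1/3)(1/3))p_{NetOne} = 259/3 + (1/3)·(280/3), so (8/9)p_{NetOne} = 1057/9 and p_{NetOne} = 132.125.
Then p_{LinkUp} = 280/3 + (1/3)·132.125 = 137.375.
q_{NetOne} = 350 − 3·132.125 + 2·137.375 = 228.375.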